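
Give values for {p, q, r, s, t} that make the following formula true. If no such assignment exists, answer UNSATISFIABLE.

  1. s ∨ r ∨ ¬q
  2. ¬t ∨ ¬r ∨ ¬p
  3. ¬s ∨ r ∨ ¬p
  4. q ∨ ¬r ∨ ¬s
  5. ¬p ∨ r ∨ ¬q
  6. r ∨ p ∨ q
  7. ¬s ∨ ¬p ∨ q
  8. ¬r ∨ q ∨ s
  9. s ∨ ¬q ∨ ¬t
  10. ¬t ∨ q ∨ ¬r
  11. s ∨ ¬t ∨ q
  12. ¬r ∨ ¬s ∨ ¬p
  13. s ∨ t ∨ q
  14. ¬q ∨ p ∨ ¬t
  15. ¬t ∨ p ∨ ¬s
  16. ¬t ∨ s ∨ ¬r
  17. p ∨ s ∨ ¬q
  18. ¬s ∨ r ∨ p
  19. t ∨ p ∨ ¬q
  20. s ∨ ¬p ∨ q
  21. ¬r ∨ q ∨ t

Suppose s = False.
Suppose r = True.
From the singleton clause (q), q = True.
From the singleton clause (¬t), t = False.
From the singleton clause (p), p = True.
Every clause now holds.

p: True; q: True; r: True; s: False; t: False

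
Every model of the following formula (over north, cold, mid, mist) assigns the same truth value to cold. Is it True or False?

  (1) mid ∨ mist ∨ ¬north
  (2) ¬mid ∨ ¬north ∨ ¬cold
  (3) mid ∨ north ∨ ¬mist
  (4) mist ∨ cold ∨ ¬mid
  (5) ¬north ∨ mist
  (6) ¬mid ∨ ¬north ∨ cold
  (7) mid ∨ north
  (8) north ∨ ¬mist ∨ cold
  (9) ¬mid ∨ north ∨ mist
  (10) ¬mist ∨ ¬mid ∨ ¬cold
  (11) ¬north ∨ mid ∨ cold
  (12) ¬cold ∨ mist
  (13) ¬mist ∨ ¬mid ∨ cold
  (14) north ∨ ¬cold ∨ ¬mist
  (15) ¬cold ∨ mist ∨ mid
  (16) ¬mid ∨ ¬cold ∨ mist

Suppose cold = False.
Case mist = True:
From the singleton clause (north), north = True.
From the singleton clause (¬mid), mid = False.
Now (mid) is unsatisfied and unit — conflict.
Backtrack on mist: now try mist = False.
From the singleton clause (¬mid), mid = False.
From the singleton clause (¬north), north = False.
Now (north) is unsatisfied and unit — conflict.
Both values of mist lead to a conflict.
So every satisfying assignment has cold = True.

True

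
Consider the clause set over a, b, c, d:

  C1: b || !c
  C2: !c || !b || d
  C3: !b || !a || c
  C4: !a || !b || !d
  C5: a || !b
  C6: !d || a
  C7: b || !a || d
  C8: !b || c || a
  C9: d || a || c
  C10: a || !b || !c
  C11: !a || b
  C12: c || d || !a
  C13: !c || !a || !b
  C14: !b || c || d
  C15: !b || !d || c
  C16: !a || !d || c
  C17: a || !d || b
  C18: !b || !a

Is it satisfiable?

No

Suppose b = true.
The clause (a) is unit, so a = true.
That conflicts with the unit clause (!a).
That branch fails; take b = false instead.
The clause (!c) is unit, so c = false.
The clause (!a) is unit, so a = false.
The clause (!d) is unit, so d = false.
That conflicts with the unit clause (d).
Either choice for b ends in contradiction.
No assignment satisfies every clause.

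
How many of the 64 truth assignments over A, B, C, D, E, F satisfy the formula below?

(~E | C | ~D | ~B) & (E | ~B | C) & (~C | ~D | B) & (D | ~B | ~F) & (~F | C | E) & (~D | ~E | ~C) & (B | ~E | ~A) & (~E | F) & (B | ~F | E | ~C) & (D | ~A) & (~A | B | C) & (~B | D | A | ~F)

There are 2^6 = 64 truth assignments over (A, B, C, D, E, F).
Split on B. With B = 1, the clauses containing B are satisfied and ~B drops from the rest; 5 of the 2^5 = 32 assignments to the other variables satisfy what remains.
With B = 0, by the same count on the reduced clause set, 6 assignments work.
Total: 5 + 6 = 11.

11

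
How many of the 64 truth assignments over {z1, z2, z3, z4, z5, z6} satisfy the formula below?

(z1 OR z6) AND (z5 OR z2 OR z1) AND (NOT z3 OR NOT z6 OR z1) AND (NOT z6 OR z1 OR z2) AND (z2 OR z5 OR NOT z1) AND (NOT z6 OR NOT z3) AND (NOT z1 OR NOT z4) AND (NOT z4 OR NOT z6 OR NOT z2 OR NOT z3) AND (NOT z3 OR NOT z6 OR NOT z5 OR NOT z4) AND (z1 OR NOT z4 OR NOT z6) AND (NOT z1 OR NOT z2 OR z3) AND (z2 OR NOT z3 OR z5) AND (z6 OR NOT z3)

There are 2^6 = 64 truth assignments over (z1, z2, z3, z4, z5, z6).
Split on z4. With z4 = true, the clauses containing z4 are satisfied and NOT z4 drops from the rest; 0 of the 2^5 = 32 assignments to the other variables satisfy what remains.
With z4 = false, by the same count on the reduced clause set, 4 assignments work.
(One model: z1=F, z2=T, z3=F, z4=F, z5=F, z6=T.)
Total: 0 + 4 = 4.

4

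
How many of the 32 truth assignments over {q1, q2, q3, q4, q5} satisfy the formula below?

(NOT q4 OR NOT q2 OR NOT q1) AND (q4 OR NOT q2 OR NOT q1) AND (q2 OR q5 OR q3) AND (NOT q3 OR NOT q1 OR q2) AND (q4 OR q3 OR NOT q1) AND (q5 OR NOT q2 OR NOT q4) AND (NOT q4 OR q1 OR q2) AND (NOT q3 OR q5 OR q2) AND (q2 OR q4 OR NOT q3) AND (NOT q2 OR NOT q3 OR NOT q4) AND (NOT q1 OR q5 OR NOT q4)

7

There are 2^5 = 32 truth assignments over (q1, q2, q3, q4, q5).
Split on q4. With q4 = true, the clauses containing q4 are satisfied and NOT q4 drops from the rest; 2 of the 2^4 = 16 assignments to the other variables satisfy what remains.
With q4 = false, by the same count on the reduced clause set, 5 assignments work.
(One model: q1=F, q2=F, q3=F, q4=F, q5=T.)
Total: 2 + 5 = 7.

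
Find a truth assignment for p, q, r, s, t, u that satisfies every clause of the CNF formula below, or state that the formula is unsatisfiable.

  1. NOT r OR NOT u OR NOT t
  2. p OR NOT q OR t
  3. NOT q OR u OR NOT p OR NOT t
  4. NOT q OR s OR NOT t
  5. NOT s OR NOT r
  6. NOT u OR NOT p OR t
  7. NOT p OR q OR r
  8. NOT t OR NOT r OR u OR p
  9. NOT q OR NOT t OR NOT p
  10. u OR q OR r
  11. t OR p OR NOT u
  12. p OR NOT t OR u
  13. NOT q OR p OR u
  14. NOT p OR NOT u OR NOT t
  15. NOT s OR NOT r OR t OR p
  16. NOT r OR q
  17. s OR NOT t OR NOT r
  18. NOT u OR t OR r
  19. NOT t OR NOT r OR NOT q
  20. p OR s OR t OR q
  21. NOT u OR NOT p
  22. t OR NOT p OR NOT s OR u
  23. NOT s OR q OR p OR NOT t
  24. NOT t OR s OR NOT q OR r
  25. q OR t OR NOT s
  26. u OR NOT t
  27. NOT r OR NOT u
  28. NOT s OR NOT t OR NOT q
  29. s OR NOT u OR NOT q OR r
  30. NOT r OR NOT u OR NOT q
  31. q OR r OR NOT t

p=true,  q=true,  r=true,  s=false,  t=false,  u=false

Suppose s = false.
Suppose q = true.
Unit clause (NOT t) forces t = false.
Unit clause (p) forces p = true.
Unit clause (NOT u) forces u = false.
No clause remains; r is free.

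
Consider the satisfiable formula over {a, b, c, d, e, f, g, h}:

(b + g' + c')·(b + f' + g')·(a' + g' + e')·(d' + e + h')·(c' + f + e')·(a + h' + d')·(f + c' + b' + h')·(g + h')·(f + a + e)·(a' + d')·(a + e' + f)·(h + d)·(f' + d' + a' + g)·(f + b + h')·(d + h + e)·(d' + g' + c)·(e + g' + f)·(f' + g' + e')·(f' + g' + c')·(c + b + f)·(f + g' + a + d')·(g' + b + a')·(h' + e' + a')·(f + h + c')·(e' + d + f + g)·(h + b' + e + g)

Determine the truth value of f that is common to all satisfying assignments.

Suppose f = 0.
Case c = 0:
From the singleton clause (b), b = 1.
Case g = 1:
From the singleton clause (d'), d = 0.
From the singleton clause (h), h = 1.
From the singleton clause (e), e = 1.
From the singleton clause (a'), a = 0.
But (a) is also a unit clause — contradiction.
Undo g and try g = 0.
From the singleton clause (h'), h = 0.
From the singleton clause (d), d = 1.
From the singleton clause (a'), a = 0.
From the singleton clause (e), e = 1.
But (e') is also a unit clause — contradiction.
Both values of g lead to a conflict.
Undo c and try c = 1.
From the singleton clause (e'), e = 0.
From the singleton clause (a), a = 1.
From the singleton clause (d'), d = 0.
From the singleton clause (h), h = 1.
From the singleton clause (b'), b = 0.
But (b) is also a unit clause — contradiction.
Both values of c lead to a conflict.
So every satisfying assignment has f = True.

True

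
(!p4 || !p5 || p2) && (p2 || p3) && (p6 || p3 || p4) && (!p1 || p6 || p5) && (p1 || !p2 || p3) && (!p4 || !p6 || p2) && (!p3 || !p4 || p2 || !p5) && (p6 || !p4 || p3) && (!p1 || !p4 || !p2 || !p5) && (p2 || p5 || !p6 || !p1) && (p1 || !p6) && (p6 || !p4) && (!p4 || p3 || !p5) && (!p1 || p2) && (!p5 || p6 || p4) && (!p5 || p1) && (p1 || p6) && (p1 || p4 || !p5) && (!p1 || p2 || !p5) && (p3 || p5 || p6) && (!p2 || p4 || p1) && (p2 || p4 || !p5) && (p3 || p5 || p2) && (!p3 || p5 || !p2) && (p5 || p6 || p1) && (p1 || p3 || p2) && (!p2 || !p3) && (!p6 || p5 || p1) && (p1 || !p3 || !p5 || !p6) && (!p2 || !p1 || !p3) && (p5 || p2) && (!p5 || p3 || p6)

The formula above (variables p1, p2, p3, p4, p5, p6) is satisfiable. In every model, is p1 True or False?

True

Suppose p1 = false.
Unit clause (!p6) forces p6 = false.
Now (p6) is unsatisfied and unit — conflict.
So every satisfying assignment has p1 = True.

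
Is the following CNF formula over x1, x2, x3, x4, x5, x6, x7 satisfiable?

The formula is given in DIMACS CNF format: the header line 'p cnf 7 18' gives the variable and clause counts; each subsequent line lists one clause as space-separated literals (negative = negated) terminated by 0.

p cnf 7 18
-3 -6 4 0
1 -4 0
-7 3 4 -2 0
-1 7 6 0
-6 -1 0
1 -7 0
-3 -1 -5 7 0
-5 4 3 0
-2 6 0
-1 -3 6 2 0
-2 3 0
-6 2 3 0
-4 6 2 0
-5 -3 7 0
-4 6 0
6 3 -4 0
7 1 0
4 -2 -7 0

Branch on x1: set x1 = True.
Unit clause (¬x6) forces x6 = False.
Unit clause (x7) forces x7 = True.
Unit clause (¬x2) forces x2 = False.
Unit clause (¬x3) forces x3 = False.
Unit clause (¬x4) forces x4 = False.
Unit clause (¬x5) forces x5 = False.
This assignment satisfies each clause.
A satisfying assignment: x1 ↦ True,  x2 ↦ False,  x3 ↦ False,  x4 ↦ False,  x5 ↦ False,  x6 ↦ False,  x7 ↦ True.

Yes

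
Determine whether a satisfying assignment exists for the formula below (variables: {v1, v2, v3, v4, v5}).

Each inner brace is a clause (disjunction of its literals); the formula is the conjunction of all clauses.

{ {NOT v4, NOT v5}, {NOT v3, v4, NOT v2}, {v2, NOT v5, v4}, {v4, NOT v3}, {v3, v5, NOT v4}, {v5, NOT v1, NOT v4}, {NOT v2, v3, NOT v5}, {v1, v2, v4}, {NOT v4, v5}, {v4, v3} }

No, unsatisfiable

Case v4 = false:
Unit clause (NOT v3) forces v3 = false.
Now (v3) is unsatisfied and unit — conflict.
Undo v4 and try v4 = true.
Unit clause (NOT v5) forces v5 = false.
Now (v5) is unsatisfied and unit — conflict.
Both values of v4 lead to a conflict.
No assignment satisfies every clause.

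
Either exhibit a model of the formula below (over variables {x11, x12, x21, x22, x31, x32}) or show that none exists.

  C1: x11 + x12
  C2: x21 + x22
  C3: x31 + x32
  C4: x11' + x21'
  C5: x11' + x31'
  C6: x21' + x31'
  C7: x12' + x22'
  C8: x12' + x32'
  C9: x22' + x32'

UNSATISFIABLE

Try x11 = 1.
Unit clause (x21') forces x21 = 0.
Unit clause (x22) forces x22 = 1.
Unit clause (x31') forces x31 = 0.
Unit clause (x32) forces x32 = 1.
Now (x32') is unsatisfied and unit — conflict.
Backtrack on x11: now try x11 = 0.
Unit clause (x12) forces x12 = 1.
Unit clause (x22') forces x22 = 0.
Unit clause (x21) forces x21 = 1.
Unit clause (x31') forces x31 = 0.
Unit clause (x32) forces x32 = 1.
Now (x32') is unsatisfied and unit — conflict.
Either choice for x11 ends in contradiction.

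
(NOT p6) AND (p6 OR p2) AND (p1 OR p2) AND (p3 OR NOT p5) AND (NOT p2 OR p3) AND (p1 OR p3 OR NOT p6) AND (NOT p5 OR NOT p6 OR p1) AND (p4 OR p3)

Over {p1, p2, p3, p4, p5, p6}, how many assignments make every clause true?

8

There are 2^6 = 64 truth assignments over (p1, p2, p3, p4, p5, p6).
Split on p5. With p5 = true, the clauses containing p5 are satisfied and NOT p5 drops from the rest; 4 of the 2^5 = 32 assignments to the other variables satisfy what remains.
With p5 = false, by the same count on the reduced clause set, 4 assignments work.
Total: 4 + 4 = 8.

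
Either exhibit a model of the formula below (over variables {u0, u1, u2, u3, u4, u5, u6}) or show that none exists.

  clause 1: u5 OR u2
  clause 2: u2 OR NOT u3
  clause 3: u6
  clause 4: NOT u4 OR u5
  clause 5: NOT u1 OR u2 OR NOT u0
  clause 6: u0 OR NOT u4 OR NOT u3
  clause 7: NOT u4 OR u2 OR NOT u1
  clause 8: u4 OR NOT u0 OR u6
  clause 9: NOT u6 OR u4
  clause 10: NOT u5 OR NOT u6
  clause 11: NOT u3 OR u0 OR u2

From the singleton clause (u6), u6 = true.
From the singleton clause (u4), u4 = true.
From the singleton clause (u5), u5 = true.
That conflicts with the unit clause (NOT u5).

UNSATISFIABLE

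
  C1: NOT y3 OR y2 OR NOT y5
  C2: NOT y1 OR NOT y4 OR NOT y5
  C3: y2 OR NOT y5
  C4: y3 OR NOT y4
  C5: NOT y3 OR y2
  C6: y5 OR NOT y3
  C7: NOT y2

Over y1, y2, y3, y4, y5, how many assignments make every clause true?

2

There are 2^5 = 32 truth assignments over (y1, y2, y3, y4, y5).
Split on y1. With y1 = true, the clauses containing y1 are satisfied and NOT y1 drops from the rest; 1 of the 2^4 = 16 assignments to the other variables satisfy what remains.
With y1 = false, by the same count on the reduced clause set, 1 assignment works.
Total: 1 + 1 = 2.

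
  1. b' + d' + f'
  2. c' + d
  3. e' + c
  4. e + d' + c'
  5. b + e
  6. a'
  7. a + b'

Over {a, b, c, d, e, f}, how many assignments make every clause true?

There are 2^6 = 64 truth assignments over (a, b, c, d, e, f).
Split on e. With e = 1, the clauses containing e are satisfied and e' drops from the rest; 2 of the 2^5 = 32 assignments to the other variables satisfy what remains.
With e = 0, by the same count on the reduced clause set, 0 assignments work.
Total: 2 + 0 = 2.

2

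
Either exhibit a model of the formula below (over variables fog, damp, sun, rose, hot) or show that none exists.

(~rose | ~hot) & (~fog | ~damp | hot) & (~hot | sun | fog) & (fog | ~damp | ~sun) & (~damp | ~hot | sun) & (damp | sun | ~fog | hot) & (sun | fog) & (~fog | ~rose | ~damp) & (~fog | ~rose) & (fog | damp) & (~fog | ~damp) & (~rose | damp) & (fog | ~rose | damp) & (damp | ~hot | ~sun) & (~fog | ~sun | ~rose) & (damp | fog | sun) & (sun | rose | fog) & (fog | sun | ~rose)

fog ↦ 1; damp ↦ 0; sun ↦ 0; rose ↦ 0; hot ↦ 1

Try rose = 0.
Try sun = 0.
(fog) alone gives fog = 1.
(~damp) alone gives damp = 0.
(hot) alone gives hot = 1.
This assignment satisfies each clause.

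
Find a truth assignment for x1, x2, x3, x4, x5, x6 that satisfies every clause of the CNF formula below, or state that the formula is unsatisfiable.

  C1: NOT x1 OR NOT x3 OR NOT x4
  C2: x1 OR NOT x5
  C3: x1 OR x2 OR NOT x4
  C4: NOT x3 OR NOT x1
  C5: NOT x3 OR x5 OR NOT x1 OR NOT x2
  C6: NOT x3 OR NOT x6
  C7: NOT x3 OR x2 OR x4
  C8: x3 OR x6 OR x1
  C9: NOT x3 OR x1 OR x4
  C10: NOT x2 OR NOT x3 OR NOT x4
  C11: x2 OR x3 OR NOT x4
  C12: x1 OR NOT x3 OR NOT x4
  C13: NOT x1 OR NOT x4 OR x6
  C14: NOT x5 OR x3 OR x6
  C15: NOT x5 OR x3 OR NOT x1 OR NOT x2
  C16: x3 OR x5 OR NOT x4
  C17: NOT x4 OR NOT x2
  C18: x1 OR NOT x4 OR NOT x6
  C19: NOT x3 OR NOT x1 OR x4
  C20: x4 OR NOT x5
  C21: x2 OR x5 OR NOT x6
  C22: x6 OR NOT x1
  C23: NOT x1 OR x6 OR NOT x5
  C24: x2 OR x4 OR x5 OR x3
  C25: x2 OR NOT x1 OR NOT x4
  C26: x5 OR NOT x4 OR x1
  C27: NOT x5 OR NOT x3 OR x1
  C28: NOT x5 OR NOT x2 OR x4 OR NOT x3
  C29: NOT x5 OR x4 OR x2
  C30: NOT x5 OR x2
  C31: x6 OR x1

Suppose x1 = false.
(NOT x5) alone gives x5 = false.
(NOT x4) alone gives x4 = false.
(NOT x3) alone gives x3 = false.
(x6) alone gives x6 = true.
(x2) alone gives x2 = true.
All clauses are satisfied.

x1=false; x2=true; x3=false; x4=false; x5=false; x6=true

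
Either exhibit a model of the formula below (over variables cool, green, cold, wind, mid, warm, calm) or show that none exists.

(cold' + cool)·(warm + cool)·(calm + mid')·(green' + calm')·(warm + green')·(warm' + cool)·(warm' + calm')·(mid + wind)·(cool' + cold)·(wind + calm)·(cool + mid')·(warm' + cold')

cool=1,  green=0,  cold=1,  wind=0,  mid=1,  warm=0,  calm=1

Try cold = 1.
The clause (cool) is unit, so cool = 1.
The clause (warm') is unit, so warm = 0.
The clause (green') is unit, so green = 0.
Try calm = 1.
Try mid = 1.
Every clause is now satisfied; wind is unconstrained.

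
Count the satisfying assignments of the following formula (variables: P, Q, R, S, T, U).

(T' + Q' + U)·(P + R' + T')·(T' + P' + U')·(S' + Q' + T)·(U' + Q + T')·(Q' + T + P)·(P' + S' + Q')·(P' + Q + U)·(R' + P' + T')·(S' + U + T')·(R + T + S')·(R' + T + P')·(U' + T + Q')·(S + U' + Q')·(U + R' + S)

9

There are 2^6 = 64 truth assignments over (P, Q, R, S, T, U).
Split on S. With S = 1, the clauses containing S are satisfied and S' drops from the rest; 3 of the 2^5 = 32 assignments to the other variables satisfy what remains.
With S = 0, by the same count on the reduced clause set, 6 assignments work.
Total: 3 + 6 = 9.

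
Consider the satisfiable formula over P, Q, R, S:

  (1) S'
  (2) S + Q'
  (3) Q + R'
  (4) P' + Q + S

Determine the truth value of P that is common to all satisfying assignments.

False

Suppose P = 1.
From the singleton clause (S'), S = 0.
From the singleton clause (Q'), Q = 0.
That conflicts with the unit clause (Q).
So every satisfying assignment has P = False.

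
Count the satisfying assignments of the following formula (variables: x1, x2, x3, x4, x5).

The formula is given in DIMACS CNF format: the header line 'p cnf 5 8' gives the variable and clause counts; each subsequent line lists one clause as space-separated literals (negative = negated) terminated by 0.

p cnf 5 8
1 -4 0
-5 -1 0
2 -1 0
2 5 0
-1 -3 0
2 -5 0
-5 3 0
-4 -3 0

5

There are 2^5 = 32 truth assignments over (x1, x2, x3, x4, x5).
Split on x5. With x5 = True, the clauses containing x5 are satisfied and ¬x5 drops from the rest; 1 of the 2^4 = 16 assignments to the other variables satisfy what remains.
With x5 = False, by the same count on the reduced clause set, 4 assignments work.
Total: 1 + 4 = 5.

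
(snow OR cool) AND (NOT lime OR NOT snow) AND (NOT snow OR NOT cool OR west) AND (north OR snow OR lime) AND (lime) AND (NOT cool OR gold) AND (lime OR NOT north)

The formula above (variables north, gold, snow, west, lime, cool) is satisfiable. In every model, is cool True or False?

Suppose cool = false.
Unit clause (snow) forces snow = true.
Unit clause (NOT lime) forces lime = false.
But (lime) is also a unit clause — contradiction.
So every satisfying assignment has cool = True.

True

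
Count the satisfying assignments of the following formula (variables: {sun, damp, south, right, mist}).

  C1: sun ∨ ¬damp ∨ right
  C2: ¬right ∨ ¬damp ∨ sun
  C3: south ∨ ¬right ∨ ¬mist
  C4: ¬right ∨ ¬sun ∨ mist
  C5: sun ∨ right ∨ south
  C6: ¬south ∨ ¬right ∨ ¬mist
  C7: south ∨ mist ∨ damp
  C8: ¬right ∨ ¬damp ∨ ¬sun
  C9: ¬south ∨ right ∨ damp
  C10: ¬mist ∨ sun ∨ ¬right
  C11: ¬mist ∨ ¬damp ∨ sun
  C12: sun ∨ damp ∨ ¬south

There are 2^5 = 32 truth assignments over (sun, damp, south, right, mist).
Split on south. With south = True, the clauses containing south are satisfied and ¬south drops from the rest; 2 of the 2^4 = 16 assignments to the other variables satisfy what remains.
With south = False, by the same count on the reduced clause set, 3 assignments work.
(One model: sun=T, damp=F, south=F, right=F, mist=T.)
Total: 2 + 3 = 5.

5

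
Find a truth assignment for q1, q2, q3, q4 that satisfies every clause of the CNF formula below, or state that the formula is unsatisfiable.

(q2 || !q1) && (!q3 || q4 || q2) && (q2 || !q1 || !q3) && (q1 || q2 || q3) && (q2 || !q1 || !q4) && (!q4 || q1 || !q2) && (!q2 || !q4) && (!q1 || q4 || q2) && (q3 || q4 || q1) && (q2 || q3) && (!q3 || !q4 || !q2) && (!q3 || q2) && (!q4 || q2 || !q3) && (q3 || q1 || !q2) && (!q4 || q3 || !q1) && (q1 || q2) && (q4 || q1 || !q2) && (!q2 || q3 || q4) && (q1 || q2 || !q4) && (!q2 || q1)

q1: true; q2: true; q3: true; q4: false

Case q2 = true:
The clause (!q4) is unit, so q4 = false.
The clause (q1) is unit, so q1 = true.
The clause (q3) is unit, so q3 = true.
All clauses are satisfied.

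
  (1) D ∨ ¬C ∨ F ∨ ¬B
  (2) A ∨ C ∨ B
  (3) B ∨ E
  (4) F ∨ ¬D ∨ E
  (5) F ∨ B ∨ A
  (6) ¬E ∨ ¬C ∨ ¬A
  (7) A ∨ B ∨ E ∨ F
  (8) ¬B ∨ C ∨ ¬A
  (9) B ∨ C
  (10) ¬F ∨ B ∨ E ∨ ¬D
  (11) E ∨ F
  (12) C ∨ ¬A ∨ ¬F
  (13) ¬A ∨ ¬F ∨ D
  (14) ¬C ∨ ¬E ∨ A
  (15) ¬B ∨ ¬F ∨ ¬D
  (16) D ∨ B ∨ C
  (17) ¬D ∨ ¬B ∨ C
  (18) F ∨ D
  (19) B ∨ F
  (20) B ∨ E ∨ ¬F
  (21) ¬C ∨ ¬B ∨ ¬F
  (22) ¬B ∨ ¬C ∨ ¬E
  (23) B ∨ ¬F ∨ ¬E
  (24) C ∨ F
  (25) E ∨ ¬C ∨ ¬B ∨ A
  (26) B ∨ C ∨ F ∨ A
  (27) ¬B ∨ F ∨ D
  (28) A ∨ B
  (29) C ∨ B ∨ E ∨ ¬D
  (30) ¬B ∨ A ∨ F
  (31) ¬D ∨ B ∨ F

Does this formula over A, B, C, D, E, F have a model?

Satisfiable

Case B = True:
Case C = False:
(¬A) alone gives A = False.
(¬D) alone gives D = False.
(F) alone gives F = True.
All clauses hold; E can take either value.
A satisfying assignment: A=False,  B=True,  C=False,  D=False,  E=False,  F=True.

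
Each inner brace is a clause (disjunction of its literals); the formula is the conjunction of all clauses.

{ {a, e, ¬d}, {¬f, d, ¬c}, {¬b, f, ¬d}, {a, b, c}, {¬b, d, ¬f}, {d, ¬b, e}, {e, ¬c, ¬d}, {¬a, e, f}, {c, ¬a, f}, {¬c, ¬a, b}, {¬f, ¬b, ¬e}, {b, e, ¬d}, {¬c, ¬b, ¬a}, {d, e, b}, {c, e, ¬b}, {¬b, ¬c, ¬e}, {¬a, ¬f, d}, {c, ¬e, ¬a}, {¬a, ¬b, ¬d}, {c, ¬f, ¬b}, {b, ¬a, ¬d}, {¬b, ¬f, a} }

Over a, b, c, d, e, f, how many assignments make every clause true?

There are 2^6 = 64 truth assignments over (a, b, c, d, e, f).
Split on a. With a = True, the clauses containing a are satisfied and ¬a drops from the rest; 0 of the 2^5 = 32 assignments to the other variables satisfy what remains.
With a = False, by the same count on the reduced clause set, 4 assignments work.
(One model: a=F, b=F, c=T, d=F, e=T, f=F.)
Total: 0 + 4 = 4.

4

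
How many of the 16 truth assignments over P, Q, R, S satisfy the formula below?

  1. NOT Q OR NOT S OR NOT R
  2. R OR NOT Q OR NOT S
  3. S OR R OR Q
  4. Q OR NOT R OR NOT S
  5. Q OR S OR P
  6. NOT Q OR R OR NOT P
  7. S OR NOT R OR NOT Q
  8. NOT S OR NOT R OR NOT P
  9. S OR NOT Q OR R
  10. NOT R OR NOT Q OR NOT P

3

There are 2^4 = 16 truth assignments over (P, Q, R, S).
Check each against the 10 clauses (columns in the order P, Q, R, S):
  F F F F  ✗ fails (S OR R OR Q)
  F F F T  ✓ satisfies all
  F F T F  ✗ fails (Q OR S OR P)
  F F T T  ✗ fails (Q OR NOT R OR NOT S)
  F T F F  ✗ fails (S OR NOT Q OR R)
  F T F T  ✗ fails (R OR NOT Q OR NOT S)
  F T T F  ✗ fails (S OR NOT R OR NOT Q)
  F T T T  ✗ fails (NOT Q OR NOT S OR NOT R)
  T F F F  ✗ fails (S OR R OR Q)
  T F F T  ✓ satisfies all
  T F T F  ✓ satisfies all
  T F T T  ✗ fails (Q OR NOT R OR NOT S)
  T T F F  ✗ fails (NOT Q OR R OR NOT P)
  T T F T  ✗ fails (R OR NOT Q OR NOT S)
  T T T F  ✗ fails (S OR NOT R OR NOT Q)
  T T T T  ✗ fails (NOT Q OR NOT S OR NOT R)
3 of the 16 rows are models.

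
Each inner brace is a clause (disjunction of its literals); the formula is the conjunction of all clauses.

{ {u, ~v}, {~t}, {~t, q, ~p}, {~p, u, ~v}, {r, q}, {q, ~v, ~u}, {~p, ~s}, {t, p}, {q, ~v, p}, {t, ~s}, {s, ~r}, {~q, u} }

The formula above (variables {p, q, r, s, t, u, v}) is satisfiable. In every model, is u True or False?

Suppose u = 0.
From the singleton clause (~v), v = 0.
From the singleton clause (~t), t = 0.
From the singleton clause (p), p = 1.
From the singleton clause (~s), s = 0.
From the singleton clause (~r), r = 0.
From the singleton clause (q), q = 1.
That conflicts with the unit clause (~q).
So every satisfying assignment has u = True.

True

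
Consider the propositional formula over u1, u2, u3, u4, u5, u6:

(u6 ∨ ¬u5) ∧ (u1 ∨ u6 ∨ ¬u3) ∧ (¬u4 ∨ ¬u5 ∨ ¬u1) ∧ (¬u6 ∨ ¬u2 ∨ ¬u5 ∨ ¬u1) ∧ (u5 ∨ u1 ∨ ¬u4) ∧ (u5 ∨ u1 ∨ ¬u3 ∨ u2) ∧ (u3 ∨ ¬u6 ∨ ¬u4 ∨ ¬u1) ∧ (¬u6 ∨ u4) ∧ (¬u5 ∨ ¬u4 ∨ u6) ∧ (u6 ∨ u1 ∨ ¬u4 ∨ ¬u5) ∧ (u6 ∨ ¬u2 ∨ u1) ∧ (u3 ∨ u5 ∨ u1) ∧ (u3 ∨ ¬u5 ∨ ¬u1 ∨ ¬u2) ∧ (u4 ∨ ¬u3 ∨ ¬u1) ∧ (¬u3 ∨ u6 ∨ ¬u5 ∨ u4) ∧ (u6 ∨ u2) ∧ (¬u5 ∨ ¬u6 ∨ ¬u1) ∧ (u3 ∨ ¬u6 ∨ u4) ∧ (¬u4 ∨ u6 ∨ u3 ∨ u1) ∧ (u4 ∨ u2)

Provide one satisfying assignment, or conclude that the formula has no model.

Branch on u6: set u6 = False.
(¬u5) alone gives u5 = False.
(u2) alone gives u2 = True.
(u1) alone gives u1 = True.
Branch on u4: set u4 = False.
(¬u3) alone gives u3 = False.
Every clause now holds.

u1 ↦ True, u2 ↦ True, u3 ↦ False, u4 ↦ False, u5 ↦ False, u6 ↦ False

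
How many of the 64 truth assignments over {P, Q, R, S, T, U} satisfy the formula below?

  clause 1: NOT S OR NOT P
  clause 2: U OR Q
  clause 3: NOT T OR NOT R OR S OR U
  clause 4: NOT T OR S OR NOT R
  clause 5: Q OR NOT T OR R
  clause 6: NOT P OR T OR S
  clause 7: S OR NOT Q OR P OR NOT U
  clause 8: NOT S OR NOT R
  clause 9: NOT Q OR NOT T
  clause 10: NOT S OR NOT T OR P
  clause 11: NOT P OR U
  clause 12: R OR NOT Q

4

There are 2^6 = 64 truth assignments over (P, Q, R, S, T, U).
Split on P. With P = true, the clauses containing P are satisfied and NOT P drops from the rest; 0 of the 2^5 = 32 assignments to the other variables satisfy what remains.
With P = false, by the same count on the reduced clause set, 4 assignments work.
(One model: P=F, Q=F, R=F, S=F, T=F, U=T.)
Total: 0 + 4 = 4.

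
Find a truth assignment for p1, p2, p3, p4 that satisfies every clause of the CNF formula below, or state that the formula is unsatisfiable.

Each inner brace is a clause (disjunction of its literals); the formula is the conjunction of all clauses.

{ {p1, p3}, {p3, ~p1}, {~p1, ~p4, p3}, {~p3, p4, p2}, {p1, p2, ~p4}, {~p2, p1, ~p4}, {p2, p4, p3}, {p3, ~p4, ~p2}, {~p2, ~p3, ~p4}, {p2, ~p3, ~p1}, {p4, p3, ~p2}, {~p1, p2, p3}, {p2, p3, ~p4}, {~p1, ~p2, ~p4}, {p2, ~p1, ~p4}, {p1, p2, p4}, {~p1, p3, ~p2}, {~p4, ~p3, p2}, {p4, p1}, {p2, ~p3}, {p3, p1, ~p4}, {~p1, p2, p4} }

p1 ↦ 1,  p2 ↦ 1,  p3 ↦ 1,  p4 ↦ 0

Try p1 = 1.
From the singleton clause (p3), p3 = 1.
From the singleton clause (p2), p2 = 1.
From the singleton clause (~p4), p4 = 0.
This assignment satisfies each clause.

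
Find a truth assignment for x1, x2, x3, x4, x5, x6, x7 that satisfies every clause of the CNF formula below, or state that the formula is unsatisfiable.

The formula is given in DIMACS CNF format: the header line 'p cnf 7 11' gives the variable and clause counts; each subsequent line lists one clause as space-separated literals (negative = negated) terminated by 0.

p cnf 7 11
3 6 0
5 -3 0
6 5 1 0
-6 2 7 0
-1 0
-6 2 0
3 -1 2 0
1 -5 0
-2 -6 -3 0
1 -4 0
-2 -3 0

x1: False, x2: True, x3: False, x4: False, x5: False, x6: True, x7: True

(¬x1) alone gives x1 = False.
(¬x5) alone gives x5 = False.
(¬x3) alone gives x3 = False.
(x6) alone gives x6 = True.
(x2) alone gives x2 = True.
(¬x4) alone gives x4 = False.
All clauses hold; x7 can take either value.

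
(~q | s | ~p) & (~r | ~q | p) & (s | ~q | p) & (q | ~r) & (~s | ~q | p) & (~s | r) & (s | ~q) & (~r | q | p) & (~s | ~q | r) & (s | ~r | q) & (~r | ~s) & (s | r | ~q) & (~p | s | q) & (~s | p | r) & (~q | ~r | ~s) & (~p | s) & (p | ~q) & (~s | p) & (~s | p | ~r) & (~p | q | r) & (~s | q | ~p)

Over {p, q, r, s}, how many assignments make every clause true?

1

There are 2^4 = 16 truth assignments over (p, q, r, s).
Check each against the 21 clauses (columns in the order p, q, r, s):
  F F F F  ✓ satisfies all
  F F F T  ✗ fails (~s | r)
  F F T F  ✗ fails (q | ~r)
  F F T T  ✗ fails (q | ~r)
  F T F F  ✗ fails (s | ~q | p)
  F T F T  ✗ fails (~s | ~q | p)
  F T T F  ✗ fails (~r | ~q | p)
  F T T T  ✗ fails (~r | ~q | p)
  T F F F  ✗ fails (~p | s | q)
  T F F T  ✗ fails (~s | r)
  T F T F  ✗ fails (q | ~r)
  T F T T  ✗ fails (q | ~r)
  T T F F  ✗ fails (~q | s | ~p)
  T T F T  ✗ fails (~s | r)
  T T T F  ✗ fails (~q | s | ~p)
  T T T T  ✗ fails (~r | ~s)
1 of the 16 rows is a model.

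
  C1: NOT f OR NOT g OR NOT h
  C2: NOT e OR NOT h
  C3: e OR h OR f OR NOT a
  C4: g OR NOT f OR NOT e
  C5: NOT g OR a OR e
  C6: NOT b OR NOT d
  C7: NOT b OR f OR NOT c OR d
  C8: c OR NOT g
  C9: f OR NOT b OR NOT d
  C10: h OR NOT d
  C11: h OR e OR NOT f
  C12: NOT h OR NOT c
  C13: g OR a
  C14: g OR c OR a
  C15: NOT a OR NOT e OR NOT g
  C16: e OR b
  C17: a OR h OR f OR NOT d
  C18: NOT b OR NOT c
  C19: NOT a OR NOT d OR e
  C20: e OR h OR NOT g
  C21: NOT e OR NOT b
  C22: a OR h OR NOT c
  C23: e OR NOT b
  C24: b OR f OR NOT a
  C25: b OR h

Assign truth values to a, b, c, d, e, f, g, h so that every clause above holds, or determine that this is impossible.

Branch on e: set e = false.
The clause (b) is unit, so b = true.
Now (NOT b) is unsatisfied and unit — conflict.
Undo e and try e = true.
The clause (NOT h) is unit, so h = false.
The clause (NOT d) is unit, so d = false.
The clause (NOT b) is unit, so b = false.
Now (b) is unsatisfied and unit — conflict.
Either choice for e ends in contradiction.

UNSATISFIABLE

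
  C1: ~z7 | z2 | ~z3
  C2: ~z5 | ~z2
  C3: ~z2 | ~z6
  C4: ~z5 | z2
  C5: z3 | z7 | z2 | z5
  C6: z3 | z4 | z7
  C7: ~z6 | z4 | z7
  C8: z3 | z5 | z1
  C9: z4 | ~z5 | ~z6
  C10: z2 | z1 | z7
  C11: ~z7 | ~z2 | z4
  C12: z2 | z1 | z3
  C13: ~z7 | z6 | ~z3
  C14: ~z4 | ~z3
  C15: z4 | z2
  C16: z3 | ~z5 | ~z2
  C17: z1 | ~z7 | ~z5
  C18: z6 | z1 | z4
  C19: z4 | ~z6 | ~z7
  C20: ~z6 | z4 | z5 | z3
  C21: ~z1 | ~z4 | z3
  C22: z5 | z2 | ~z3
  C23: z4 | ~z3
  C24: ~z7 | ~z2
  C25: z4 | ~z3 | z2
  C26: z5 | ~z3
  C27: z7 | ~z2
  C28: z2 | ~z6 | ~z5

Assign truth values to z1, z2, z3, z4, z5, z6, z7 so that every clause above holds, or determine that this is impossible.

UNSATISFIABLE

Case z5 = 0:
From the singleton clause (~z3), z3 = 0.
From the singleton clause (z1), z1 = 1.
From the singleton clause (~z4), z4 = 0.
From the singleton clause (z7), z7 = 1.
From the singleton clause (~z2), z2 = 0.
That conflicts with the unit clause (z2).
So z5 must be the other value — set z5 = 1.
From the singleton clause (~z2), z2 = 0.
That conflicts with the unit clause (z2).
Either choice for z5 ends in contradiction.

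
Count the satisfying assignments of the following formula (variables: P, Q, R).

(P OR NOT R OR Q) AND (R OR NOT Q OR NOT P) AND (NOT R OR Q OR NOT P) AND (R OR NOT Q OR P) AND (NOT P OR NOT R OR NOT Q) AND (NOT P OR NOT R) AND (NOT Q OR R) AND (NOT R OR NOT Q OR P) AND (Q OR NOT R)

2

There are 2^3 = 8 truth assignments over (P, Q, R).
Split on R. With R = true, the clauses containing R are satisfied and NOT R drops from the rest; 0 of the 2^2 = 4 assignments to the other variables satisfy what remains.
With R = false, by the same count on the reduced clause set, 2 assignments work.
(One model: P=F, Q=F, R=F.)
Total: 0 + 2 = 2.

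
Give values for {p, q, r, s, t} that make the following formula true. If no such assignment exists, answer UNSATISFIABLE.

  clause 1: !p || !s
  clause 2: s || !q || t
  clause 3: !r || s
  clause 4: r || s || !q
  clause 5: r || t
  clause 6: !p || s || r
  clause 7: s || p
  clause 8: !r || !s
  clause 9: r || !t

UNSATISFIABLE

Case p = false:
Unit clause (s) forces s = true.
Unit clause (!r) forces r = false.
Unit clause (t) forces t = true.
That conflicts with the unit clause (!t).
That branch fails; take p = true instead.
Unit clause (!s) forces s = false.
Unit clause (!r) forces r = false.
That conflicts with the unit clause (r).
Both values of p lead to a conflict.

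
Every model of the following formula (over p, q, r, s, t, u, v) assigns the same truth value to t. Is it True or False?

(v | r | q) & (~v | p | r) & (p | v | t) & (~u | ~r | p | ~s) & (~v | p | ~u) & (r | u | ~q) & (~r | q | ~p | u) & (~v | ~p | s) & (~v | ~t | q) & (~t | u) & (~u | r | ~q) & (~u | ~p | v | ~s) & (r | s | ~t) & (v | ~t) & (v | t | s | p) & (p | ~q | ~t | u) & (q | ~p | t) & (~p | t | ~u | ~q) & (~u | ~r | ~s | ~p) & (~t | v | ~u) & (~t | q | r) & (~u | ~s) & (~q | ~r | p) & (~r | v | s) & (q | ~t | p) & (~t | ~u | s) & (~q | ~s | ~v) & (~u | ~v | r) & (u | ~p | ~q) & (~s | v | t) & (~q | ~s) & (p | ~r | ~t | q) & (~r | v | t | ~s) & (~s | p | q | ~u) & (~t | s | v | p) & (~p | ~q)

Suppose t = 1.
From the singleton clause (u), u = 1.
From the singleton clause (v), v = 1.
From the singleton clause (p), p = 1.
From the singleton clause (s), s = 1.
Now (~s) is unsatisfied and unit — conflict.
So every satisfying assignment has t = False.

False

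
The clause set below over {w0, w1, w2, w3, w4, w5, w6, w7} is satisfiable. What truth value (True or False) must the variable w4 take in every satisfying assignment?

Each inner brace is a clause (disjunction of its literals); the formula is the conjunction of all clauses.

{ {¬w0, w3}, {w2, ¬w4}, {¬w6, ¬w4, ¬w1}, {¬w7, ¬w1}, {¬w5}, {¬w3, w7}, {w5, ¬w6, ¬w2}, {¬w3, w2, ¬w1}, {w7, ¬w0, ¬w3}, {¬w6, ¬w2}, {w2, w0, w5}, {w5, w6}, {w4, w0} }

False

Suppose w4 = True.
(w2) alone gives w2 = True.
(¬w5) alone gives w5 = False.
(¬w6) alone gives w6 = False.
Now (w6) is unsatisfied and unit — conflict.
So every satisfying assignment has w4 = False.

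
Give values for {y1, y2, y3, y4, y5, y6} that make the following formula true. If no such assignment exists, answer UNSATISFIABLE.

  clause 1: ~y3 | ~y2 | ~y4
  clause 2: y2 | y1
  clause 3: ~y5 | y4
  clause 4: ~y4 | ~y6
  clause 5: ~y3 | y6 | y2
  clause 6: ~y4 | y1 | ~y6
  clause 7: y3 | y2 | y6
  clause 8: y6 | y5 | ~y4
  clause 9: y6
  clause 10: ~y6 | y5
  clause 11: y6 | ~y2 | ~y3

UNSATISFIABLE

The clause (y6) is unit, so y6 = 1.
The clause (~y4) is unit, so y4 = 0.
The clause (~y5) is unit, so y5 = 0.
Now (y5) is unsatisfied and unit — conflict.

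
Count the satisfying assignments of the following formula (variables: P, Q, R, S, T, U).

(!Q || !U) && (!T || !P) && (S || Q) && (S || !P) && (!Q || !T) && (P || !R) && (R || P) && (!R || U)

4

There are 2^6 = 64 truth assignments over (P, Q, R, S, T, U).
Split on T. With T = true, the clauses containing T are satisfied and !T drops from the rest; 0 of the 2^5 = 32 assignments to the other variables satisfy what remains.
With T = false, by the same count on the reduced clause set, 4 assignments work.
(One model: P=T, Q=F, R=F, S=T, T=F, U=F.)
Total: 0 + 4 = 4.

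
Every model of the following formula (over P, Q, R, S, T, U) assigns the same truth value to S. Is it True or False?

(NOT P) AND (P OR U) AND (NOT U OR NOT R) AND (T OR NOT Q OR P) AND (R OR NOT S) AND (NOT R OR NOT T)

False

Suppose S = true.
The clause (NOT P) is unit, so P = false.
The clause (U) is unit, so U = true.
The clause (NOT R) is unit, so R = false.
But (R) is also a unit clause — contradiction.
So every satisfying assignment has S = False.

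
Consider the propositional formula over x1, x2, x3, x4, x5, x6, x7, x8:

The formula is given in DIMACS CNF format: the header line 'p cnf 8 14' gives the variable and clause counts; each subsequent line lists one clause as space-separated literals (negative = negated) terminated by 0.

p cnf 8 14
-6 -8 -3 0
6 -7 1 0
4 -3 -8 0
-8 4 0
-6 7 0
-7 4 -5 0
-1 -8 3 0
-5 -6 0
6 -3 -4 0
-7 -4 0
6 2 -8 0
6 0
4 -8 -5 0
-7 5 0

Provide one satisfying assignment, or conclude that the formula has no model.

UNSATISFIABLE

From the singleton clause (x6), x6 = True.
From the singleton clause (x7), x7 = True.
From the singleton clause (¬x5), x5 = False.
That conflicts with the unit clause (x5).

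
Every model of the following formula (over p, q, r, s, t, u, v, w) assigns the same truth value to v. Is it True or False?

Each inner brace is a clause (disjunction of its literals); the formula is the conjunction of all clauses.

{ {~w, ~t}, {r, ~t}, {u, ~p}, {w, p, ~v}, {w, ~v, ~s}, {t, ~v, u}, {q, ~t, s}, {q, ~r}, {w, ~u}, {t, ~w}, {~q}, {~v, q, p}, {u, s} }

False

Suppose v = 1.
(~q) alone gives q = 0.
(~r) alone gives r = 0.
(~t) alone gives t = 0.
(u) alone gives u = 1.
(w) alone gives w = 1.
But (~w) is also a unit clause — contradiction.
So every satisfying assignment has v = False.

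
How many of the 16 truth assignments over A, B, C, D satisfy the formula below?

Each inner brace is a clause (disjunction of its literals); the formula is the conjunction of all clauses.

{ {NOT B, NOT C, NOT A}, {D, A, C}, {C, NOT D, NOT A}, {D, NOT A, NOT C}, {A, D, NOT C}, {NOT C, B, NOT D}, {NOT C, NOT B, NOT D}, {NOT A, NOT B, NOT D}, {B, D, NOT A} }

3

There are 2^4 = 16 truth assignments over (A, B, C, D).
Check each against the 9 clauses (columns in the order A, B, C, D):
  F F F F  ✗ fails (D OR A OR C)
  F F F T  ✓ satisfies all
  F F T F  ✗ fails (A OR D OR NOT C)
  F F T T  ✗ fails (NOT C OR B OR NOT D)
  F T F F  ✗ fails (D OR A OR C)
  F T F T  ✓ satisfies all
  F T T F  ✗ fails (A OR D OR NOT C)
  F T T T  ✗ fails (NOT C OR NOT B OR NOT D)
  T F F F  ✗ fails (B OR D OR NOT A)
  T F F T  ✗ fails (C OR NOT D OR NOT A)
  T F T F  ✗ fails (D OR NOT A OR NOT C)
  T F T T  ✗ fails (NOT C OR B OR NOT D)
  T T F F  ✓ satisfies all
  T T F T  ✗ fails (C OR NOT D OR NOT A)
  T T T F  ✗ fails (NOT B OR NOT C OR NOT A)
  T T T T  ✗ fails (NOT B OR NOT C OR NOT A)
3 of the 16 rows are models.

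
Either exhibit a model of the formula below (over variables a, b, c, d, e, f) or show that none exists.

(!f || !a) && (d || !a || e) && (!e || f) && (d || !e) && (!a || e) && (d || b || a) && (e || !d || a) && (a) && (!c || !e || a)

The clause (a) is unit, so a = true.
The clause (!f) is unit, so f = false.
The clause (!e) is unit, so e = false.
That conflicts with the unit clause (e).

UNSATISFIABLE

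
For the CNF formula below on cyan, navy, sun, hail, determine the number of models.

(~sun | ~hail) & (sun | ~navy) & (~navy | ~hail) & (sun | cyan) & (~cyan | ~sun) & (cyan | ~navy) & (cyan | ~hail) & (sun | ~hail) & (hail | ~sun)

There are 2^4 = 16 truth assignments over (cyan, navy, sun, hail).
Check each against the 9 clauses (columns in the order cyan, navy, sun, hail):
  F F F F  ✗ fails (sun | cyan)
  F F F T  ✗ fails (sun | cyan)
  F F T F  ✗ fails (hail | ~sun)
  F F T T  ✗ fails (~sun | ~hail)
  F T F F  ✗ fails (sun | ~navy)
  F T F T  ✗ fails (sun | ~navy)
  F T T F  ✗ fails (cyan | ~navy)
  F T T T  ✗ fails (~sun | ~hail)
  T F F F  ✓ satisfies all
  T F F T  ✗ fails (sun | ~hail)
  T F T F  ✗ fails (~cyan | ~sun)
  T F T T  ✗ fails (~sun | ~hail)
  T T F F  ✗ fails (sun | ~navy)
  T T F T  ✗ fails (sun | ~navy)
  T T T F  ✗ fails (~cyan | ~sun)
  T T T T  ✗ fails (~sun | ~hail)
1 of the 16 rows is a model.

1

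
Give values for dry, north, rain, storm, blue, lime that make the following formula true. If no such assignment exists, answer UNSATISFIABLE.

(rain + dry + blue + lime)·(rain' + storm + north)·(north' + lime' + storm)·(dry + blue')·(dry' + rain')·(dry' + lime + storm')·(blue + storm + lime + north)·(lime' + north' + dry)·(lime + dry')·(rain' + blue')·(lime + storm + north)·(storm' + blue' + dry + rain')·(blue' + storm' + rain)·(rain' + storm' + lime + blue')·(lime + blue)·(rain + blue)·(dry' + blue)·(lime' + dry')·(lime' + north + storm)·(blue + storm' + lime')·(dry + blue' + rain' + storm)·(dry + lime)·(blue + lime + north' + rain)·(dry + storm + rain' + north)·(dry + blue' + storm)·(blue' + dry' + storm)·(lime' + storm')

Suppose dry = 1.
From the singleton clause (rain'), rain = 0.
From the singleton clause (lime), lime = 1.
That conflicts with the unit clause (lime').
Backtrack on dry: now try dry = 0.
From the singleton clause (blue'), blue = 0.
From the singleton clause (lime), lime = 1.
From the singleton clause (north'), north = 0.
From the singleton clause (rain), rain = 1.
From the singleton clause (storm), storm = 1.
That conflicts with the unit clause (storm').
Neither dry = 1 nor dry = 0 works.

UNSATISFIABLE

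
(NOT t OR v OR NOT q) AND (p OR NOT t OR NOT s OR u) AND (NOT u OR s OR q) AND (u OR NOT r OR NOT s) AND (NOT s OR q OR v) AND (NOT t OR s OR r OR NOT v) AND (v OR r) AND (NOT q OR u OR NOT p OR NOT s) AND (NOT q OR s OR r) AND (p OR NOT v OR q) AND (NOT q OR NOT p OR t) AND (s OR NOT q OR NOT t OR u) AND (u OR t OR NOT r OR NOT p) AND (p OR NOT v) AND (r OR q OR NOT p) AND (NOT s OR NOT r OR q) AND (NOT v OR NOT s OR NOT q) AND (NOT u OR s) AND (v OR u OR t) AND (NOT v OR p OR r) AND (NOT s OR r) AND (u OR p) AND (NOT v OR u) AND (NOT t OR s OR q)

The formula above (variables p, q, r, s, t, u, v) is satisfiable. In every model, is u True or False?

Suppose u = false.
(p) alone gives p = true.
(NOT v) alone gives v = false.
(r) alone gives r = true.
(NOT s) alone gives s = false.
(t) alone gives t = true.
(NOT q) alone gives q = false.
But (q) is also a unit clause — contradiction.
So every satisfying assignment has u = True.

True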